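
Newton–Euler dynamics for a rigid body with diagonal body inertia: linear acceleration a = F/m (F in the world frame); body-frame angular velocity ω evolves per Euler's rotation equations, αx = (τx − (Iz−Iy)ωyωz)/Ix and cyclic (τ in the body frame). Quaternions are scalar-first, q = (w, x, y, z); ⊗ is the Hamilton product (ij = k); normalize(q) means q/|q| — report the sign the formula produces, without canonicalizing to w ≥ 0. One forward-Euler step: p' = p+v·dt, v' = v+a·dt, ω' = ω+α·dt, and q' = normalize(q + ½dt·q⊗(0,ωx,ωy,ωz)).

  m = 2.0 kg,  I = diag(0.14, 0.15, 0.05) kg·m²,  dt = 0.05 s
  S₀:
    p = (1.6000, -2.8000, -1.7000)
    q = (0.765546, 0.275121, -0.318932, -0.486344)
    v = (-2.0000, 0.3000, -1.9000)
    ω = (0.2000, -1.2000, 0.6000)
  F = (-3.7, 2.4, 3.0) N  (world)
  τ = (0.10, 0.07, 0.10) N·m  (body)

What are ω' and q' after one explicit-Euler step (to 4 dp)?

(τ − ω×Iω)/I = (0.2000, 0.3947, 2.0480)
ω' = ω + α·dt = (0.2100, -1.1803, 0.7024)
Hamilton product q⊗(0,ω) = (-0.1459362, -0.6218628, -1.1809966, 0.1929688)
q + ½dt·q⊗(0,ω), renormalized = (0.7615, 0.2594, -0.3483, -0.4812)

ω' = (0.2100, -1.1803, 0.7024)
q' = (0.7615, 0.2594, -0.3483, -0.4812)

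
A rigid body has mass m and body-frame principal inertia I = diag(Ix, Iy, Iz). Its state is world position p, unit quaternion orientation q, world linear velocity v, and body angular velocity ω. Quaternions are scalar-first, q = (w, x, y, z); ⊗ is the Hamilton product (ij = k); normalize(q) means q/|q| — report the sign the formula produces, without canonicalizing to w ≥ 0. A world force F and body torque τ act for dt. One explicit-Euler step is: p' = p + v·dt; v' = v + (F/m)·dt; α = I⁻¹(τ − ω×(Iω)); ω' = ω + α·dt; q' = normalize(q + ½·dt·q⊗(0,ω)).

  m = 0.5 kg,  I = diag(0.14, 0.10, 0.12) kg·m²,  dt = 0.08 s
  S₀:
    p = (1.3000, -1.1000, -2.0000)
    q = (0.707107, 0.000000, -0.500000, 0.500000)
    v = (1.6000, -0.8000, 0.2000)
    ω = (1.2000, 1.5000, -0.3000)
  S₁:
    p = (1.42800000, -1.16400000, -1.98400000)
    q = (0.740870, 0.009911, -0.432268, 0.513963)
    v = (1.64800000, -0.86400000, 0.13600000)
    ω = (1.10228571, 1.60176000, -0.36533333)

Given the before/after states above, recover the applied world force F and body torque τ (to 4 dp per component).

Δω = ω₁−ω₀ = (-0.09771429, 0.10176000, -0.06533333)
τ = I·(Δω/dt) + ω₀×(Iω₀) = (-0.1800, 0.1200, -0.1700)
v₁ − v₀ = (0.04800000, -0.06400000, -0.06400000)
applied force F = (0.3000, -0.4000, -0.4000)

F = (0.3000, -0.4000, -0.4000)
τ = (-0.1800, 0.1200, -0.1700)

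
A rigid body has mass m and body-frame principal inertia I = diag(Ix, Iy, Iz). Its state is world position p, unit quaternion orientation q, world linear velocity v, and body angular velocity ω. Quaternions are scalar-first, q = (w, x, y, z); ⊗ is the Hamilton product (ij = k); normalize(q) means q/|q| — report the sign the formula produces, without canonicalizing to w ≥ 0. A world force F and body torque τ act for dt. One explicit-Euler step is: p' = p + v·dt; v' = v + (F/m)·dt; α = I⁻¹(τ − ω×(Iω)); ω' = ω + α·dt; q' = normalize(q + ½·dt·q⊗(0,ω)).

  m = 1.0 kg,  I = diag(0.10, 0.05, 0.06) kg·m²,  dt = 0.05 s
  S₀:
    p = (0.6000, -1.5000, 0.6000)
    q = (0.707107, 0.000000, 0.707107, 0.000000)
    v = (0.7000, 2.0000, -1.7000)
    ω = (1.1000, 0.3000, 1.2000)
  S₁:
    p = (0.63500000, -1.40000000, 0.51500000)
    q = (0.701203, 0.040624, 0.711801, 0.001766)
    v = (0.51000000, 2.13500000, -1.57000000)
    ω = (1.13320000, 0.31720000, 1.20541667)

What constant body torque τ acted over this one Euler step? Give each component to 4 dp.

τ = (0.0700, 0.0700, -0.0100)

ω₁ − ω₀ = (0.03320000, 0.01720000, 0.00541667)
ω₀×(Iω₀) = (0.0036, 0.0528, -0.0165)
I·α + gyro = (0.0700, 0.0700, -0.0100)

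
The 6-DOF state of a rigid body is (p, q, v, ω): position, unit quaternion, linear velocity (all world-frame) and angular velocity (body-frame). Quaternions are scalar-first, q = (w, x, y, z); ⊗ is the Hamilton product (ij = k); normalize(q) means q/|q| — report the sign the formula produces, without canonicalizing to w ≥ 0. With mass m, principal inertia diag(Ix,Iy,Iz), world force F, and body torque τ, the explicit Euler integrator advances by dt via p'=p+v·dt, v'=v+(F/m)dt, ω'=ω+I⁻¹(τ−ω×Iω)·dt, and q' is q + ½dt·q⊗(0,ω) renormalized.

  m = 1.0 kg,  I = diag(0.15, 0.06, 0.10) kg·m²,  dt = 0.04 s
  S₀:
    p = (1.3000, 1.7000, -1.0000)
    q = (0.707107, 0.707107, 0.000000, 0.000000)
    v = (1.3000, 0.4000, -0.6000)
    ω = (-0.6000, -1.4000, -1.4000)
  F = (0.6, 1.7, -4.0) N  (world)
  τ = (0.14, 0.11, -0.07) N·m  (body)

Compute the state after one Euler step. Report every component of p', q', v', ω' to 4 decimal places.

p' = (1.3520, 1.7160, -1.0240)
q' = (0.7150, 0.6980, 0.0000, -0.0396)
v' = (1.3240, 0.4680, -0.7600)
ω' = (-0.5836, -1.3547, -1.3978)

p + v·dt = (1.3520, 1.7160, -1.0240)
new velocity v' = (1.3240, 0.4680, -0.7600)
(τ − ω×Iω)/I = (0.4107, 1.1333, 0.0560)
new body rate ω' = (-0.5836, -1.3547, -1.3978)
Hamilton product q⊗(0,ω) = (0.4242642, -0.4242642, 0.0000000, -1.9798996)
q' = normalize(q + ½dt·q⊗(0,ω)) = (0.7150, 0.6980, 0.0000, -0.0396)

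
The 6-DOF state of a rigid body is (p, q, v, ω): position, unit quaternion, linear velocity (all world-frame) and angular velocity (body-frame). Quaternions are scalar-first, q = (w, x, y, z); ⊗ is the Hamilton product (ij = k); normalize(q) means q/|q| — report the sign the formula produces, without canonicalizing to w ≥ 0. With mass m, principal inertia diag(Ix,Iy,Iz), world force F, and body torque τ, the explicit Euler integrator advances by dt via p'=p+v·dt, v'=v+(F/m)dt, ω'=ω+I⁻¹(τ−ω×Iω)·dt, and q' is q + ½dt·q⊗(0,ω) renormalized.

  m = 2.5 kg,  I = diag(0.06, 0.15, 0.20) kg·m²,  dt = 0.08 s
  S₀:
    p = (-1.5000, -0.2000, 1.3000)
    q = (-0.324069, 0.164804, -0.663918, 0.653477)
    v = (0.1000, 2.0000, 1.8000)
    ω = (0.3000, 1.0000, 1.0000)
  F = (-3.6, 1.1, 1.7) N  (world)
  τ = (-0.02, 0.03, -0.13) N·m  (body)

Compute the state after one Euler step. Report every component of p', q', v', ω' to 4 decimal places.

p' = (-1.4920, -0.0400, 1.4440)
q' = (-0.3251, 0.1080, -0.6745, 0.6540)
v' = (-0.0152, 2.0352, 1.8544)
ω' = (0.2067, 1.0384, 0.9372)

gyro term ω×Iω = (0.0500, -0.0420, 0.0270)
(τ − ω×Iω)/I = (-1.1667, 0.4800, -0.7850)
ω' = ω + α·dt = (0.2067, 1.0384, 0.9372)
q⊗(0,ω) = (-0.0390002, -1.4146157, -0.2928299, 0.0399104)
q' = normalize(q + ½dt·q⊗(0,ω)) = (-0.3251, 0.1080, -0.6745, 0.6540)
p + v·dt = (-1.4920, -0.0400, 1.4440)
v' = v + a·dt = (-0.0152, 2.0352, 1.8544)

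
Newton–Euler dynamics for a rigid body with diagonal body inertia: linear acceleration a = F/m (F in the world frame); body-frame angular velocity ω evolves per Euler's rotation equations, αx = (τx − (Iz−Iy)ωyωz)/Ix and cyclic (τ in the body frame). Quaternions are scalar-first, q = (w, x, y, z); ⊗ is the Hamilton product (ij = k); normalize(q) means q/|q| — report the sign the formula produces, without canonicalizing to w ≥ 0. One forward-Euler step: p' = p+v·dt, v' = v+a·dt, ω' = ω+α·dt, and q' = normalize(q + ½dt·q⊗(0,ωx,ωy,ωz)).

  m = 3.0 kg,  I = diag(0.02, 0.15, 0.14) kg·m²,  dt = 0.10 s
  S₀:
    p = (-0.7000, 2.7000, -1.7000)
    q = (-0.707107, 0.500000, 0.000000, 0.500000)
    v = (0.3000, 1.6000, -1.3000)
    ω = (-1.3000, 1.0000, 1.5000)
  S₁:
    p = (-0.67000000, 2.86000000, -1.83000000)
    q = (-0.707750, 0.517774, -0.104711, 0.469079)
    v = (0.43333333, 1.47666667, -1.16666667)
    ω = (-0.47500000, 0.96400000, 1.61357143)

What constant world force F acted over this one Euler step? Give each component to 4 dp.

F = (4.0000, -3.7000, 4.0000)

Δv = v₁−v₀ = (0.13333333, -0.12333333, 0.13333333)
applied force F = (4.0000, -3.7000, 4.0000)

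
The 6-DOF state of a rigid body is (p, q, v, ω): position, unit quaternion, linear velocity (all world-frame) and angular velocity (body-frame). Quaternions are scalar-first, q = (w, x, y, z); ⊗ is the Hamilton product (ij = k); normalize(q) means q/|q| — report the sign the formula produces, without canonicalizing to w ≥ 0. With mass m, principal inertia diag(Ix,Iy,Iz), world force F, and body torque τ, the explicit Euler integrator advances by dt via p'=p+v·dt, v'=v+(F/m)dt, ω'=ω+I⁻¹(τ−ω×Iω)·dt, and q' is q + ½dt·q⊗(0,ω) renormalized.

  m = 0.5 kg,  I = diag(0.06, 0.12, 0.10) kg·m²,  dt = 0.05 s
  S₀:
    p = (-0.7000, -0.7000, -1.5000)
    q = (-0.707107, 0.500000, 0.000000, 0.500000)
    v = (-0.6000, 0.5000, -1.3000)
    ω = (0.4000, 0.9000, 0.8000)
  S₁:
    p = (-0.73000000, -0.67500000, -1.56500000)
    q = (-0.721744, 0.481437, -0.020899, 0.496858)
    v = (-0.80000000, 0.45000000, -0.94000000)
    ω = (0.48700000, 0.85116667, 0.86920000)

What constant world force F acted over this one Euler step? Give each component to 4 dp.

velocity change Δv = (-0.20000000, -0.05000000, 0.36000000)
F = m·Δv/dt = (-2.0000, -0.5000, 3.6000)

F = (-2.0000, -0.5000, 3.6000)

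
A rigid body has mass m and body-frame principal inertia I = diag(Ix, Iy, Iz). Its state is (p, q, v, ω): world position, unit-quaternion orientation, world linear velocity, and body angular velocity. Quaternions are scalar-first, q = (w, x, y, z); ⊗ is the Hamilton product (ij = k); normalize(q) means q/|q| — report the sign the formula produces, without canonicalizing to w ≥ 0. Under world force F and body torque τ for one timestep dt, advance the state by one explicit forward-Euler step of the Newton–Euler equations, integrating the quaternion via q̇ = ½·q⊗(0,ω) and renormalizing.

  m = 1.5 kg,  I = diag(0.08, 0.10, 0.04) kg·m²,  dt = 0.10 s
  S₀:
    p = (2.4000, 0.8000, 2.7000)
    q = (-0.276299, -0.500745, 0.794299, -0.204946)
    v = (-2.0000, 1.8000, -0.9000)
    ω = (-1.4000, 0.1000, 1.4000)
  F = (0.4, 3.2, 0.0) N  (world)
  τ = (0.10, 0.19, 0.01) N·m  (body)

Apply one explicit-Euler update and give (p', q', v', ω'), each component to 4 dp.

p' = (2.2000, 0.9800, 2.6100)
q' = (-0.2995, -0.4227, 0.8382, -0.1704)
v' = (-1.9733, 2.0133, -0.9000)
ω' = (-1.2645, 0.3684, 1.4320)

(τ − ω×Iω)/I = (1.3550, 2.6840, 0.3200)
ω' = ω + α·dt = (-1.2645, 0.3684, 1.4320)
q⊗(0,ω) = (-0.4935485, 1.5193318, 0.9603375, 0.6751255)
q' = normalize(q + ½dt·q⊗(0,ω)) = (-0.2995, -0.4227, 0.8382, -0.1704)
linear accel F/m = (0.2667, 2.1333, 0.0000)
p + v·dt = (2.2000, 0.9800, 2.6100)
v' = v + a·dt = (-1.9733, 2.0133, -0.9000)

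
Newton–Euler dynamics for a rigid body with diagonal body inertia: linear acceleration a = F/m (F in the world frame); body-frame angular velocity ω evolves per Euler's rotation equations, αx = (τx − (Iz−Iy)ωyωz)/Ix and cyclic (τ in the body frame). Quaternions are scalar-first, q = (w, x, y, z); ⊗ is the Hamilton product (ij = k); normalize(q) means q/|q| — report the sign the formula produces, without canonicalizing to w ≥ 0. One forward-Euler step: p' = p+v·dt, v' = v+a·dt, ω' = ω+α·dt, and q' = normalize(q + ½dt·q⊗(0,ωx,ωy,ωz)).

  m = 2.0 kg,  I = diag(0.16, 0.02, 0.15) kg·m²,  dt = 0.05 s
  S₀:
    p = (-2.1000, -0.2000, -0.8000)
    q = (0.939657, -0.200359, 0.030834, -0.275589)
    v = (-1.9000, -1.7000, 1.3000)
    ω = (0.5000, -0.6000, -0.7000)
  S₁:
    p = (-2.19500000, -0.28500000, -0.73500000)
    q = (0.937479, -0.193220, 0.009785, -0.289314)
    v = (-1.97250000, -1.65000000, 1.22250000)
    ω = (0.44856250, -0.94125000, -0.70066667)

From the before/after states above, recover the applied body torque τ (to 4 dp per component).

rate change Δω = (-0.05143750, -0.34125000, -0.00066667)
gyro term ω₀×Iω₀ = (0.0546, -0.0035, 0.0420)
I·α + gyro = (-0.1100, -0.1400, 0.0400)

τ = (-0.1100, -0.1400, 0.0400)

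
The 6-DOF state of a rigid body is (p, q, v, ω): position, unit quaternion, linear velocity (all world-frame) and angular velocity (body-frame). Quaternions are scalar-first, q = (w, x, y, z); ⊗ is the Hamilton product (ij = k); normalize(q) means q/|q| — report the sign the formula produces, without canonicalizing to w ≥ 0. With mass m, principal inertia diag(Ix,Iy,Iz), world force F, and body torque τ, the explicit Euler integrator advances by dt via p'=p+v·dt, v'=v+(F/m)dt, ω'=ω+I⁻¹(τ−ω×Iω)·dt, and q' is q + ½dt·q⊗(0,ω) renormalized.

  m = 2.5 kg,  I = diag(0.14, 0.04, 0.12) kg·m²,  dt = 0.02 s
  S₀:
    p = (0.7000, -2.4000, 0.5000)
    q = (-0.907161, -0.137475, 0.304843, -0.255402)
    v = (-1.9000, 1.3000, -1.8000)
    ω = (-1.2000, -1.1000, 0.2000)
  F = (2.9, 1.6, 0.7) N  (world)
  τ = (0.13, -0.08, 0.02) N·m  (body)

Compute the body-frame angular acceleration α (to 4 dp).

ω×(Iω) gyroscopic = (-0.0176, -0.0048, -0.1320)
angular accel α = (1.0543, -1.8800, 1.2667)

α = (1.0543, -1.8800, 1.2667)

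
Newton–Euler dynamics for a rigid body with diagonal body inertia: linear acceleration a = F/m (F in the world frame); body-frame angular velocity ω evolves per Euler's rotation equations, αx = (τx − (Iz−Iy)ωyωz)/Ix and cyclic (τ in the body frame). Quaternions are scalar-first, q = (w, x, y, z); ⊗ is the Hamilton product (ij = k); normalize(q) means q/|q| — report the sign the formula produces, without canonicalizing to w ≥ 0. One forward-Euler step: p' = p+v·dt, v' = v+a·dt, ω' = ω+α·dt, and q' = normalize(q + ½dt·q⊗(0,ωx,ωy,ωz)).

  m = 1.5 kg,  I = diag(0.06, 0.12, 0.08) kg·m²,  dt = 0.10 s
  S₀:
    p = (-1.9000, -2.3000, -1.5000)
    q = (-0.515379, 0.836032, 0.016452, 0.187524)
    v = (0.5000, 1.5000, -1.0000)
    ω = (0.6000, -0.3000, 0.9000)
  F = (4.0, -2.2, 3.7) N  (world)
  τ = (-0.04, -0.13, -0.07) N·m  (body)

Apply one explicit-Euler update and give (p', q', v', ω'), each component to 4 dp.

p + v·dt = (-1.8500, -2.1500, -1.6000)
v' = v + a·dt = (0.7667, 1.3533, -0.7533)
angular accel α = (-0.8467, -0.9933, -0.7400)
ω + α·dt = (0.5153, -0.3993, 0.8260)
Hamilton product q⊗(0,ω) = (-0.6654552, -0.2381634, -0.4853007, -0.7245219)
q' = normalize(q + ½dt·q⊗(0,ω)) = (-0.5478, 0.8228, -0.0078, 0.1511)

p' = (-1.8500, -2.1500, -1.6000)
q' = (-0.5478, 0.8228, -0.0078, 0.1511)
v' = (0.7667, 1.3533, -0.7533)
ω' = (0.5153, -0.3993, 0.8260)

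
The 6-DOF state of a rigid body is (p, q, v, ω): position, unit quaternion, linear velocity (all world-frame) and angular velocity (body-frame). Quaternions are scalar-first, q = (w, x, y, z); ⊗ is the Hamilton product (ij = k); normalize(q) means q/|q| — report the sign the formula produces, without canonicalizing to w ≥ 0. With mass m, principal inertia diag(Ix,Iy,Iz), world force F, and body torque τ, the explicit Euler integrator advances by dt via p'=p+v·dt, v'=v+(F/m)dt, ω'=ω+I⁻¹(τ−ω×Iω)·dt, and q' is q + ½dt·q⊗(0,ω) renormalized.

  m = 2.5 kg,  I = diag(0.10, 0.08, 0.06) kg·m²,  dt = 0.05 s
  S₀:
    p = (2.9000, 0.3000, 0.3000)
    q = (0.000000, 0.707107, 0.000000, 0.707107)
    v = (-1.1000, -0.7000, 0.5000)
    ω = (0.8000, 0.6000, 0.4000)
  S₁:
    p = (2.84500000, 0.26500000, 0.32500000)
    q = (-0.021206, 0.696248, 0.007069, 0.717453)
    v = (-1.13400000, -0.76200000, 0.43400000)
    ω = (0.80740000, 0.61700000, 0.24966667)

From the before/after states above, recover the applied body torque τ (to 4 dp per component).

ω₁ − ω₀ = (0.00740000, 0.01700000, -0.15033333)
gyro term ω₀×Iω₀ = (-0.0048, 0.0128, -0.0096)
applied torque τ = (0.0100, 0.0400, -0.1900)

τ = (0.0100, 0.0400, -0.1900)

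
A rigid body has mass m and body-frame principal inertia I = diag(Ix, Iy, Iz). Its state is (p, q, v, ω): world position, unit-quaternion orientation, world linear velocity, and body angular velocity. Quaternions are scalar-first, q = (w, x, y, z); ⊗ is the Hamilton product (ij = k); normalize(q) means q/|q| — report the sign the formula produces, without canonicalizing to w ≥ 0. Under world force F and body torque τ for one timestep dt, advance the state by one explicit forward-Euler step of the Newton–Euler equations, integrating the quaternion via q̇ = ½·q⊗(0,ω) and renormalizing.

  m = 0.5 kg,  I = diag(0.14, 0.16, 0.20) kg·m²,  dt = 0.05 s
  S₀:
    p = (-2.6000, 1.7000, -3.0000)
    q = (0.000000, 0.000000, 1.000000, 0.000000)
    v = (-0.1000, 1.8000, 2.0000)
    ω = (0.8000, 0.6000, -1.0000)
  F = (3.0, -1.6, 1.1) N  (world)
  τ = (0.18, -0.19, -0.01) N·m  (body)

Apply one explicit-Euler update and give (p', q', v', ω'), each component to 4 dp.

p' = (-2.6050, 1.7900, -2.9000)
q' = (-0.0150, -0.0250, 0.9994, -0.0200)
v' = (0.2000, 1.6400, 2.1100)
ω' = (0.8729, 0.5256, -1.0049)

a = F/m = (6.0000, -3.2000, 2.2000)
new position p' = (-2.6050, 1.7900, -2.9000)
v' = v + a·dt = (0.2000, 1.6400, 2.1100)
(τ − ω×Iω)/I = (1.4571, -1.4875, -0.0980)
ω' = ω + α·dt = (0.8729, 0.5256, -1.0049)
Hamilton product q⊗(0,ω) = (-0.6000000, -1.0000000, 0.0000000, -0.8000000)
updated quaternion q' = (-0.0150, -0.0250, 0.9994, -0.0200)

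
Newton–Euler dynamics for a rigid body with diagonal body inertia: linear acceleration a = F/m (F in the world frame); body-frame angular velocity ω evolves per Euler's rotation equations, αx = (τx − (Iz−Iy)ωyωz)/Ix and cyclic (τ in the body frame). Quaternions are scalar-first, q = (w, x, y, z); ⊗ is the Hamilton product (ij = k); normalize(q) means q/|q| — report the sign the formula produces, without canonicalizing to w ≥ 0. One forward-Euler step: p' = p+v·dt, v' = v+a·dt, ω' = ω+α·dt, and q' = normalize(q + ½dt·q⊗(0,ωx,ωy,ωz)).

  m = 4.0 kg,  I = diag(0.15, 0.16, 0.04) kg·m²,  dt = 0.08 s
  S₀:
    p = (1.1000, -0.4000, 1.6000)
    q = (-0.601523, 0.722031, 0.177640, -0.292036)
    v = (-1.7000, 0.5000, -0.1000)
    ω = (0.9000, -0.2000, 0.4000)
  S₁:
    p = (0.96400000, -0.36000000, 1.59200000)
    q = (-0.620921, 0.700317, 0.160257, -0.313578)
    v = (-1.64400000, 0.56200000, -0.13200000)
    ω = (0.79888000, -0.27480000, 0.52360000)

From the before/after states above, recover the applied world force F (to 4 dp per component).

F = (2.8000, 3.1000, -1.6000)

Δv = v₁−v₀ = (0.05600000, 0.06200000, -0.03200000)
m·(v₁−v₀)/dt = (2.8000, 3.1000, -1.6000)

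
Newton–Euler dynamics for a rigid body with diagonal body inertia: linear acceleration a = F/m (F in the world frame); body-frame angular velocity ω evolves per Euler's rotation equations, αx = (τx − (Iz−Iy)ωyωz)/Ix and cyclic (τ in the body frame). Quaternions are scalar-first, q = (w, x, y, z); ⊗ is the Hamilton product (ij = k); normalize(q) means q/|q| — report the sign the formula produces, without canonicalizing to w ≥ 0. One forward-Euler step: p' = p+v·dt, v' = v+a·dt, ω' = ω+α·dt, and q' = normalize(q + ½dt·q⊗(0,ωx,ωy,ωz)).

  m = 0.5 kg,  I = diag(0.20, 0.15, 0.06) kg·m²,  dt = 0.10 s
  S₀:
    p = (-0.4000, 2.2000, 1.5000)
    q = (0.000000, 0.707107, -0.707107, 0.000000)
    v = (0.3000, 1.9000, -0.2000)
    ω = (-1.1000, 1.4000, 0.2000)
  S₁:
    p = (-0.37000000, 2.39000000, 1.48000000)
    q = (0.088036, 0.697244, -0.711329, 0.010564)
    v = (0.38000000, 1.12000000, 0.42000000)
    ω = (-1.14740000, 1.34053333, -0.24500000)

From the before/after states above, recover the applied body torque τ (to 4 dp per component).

τ = (-0.1200, -0.1200, -0.1900)

Δω = ω₁−ω₀ = (-0.04740000, -0.05946667, -0.44500000)
ω₀×(Iω₀) = (-0.0252, -0.0308, 0.0770)
τ = I·(Δω/dt) + ω₀×(Iω₀) = (-0.1200, -0.1200, -0.1900)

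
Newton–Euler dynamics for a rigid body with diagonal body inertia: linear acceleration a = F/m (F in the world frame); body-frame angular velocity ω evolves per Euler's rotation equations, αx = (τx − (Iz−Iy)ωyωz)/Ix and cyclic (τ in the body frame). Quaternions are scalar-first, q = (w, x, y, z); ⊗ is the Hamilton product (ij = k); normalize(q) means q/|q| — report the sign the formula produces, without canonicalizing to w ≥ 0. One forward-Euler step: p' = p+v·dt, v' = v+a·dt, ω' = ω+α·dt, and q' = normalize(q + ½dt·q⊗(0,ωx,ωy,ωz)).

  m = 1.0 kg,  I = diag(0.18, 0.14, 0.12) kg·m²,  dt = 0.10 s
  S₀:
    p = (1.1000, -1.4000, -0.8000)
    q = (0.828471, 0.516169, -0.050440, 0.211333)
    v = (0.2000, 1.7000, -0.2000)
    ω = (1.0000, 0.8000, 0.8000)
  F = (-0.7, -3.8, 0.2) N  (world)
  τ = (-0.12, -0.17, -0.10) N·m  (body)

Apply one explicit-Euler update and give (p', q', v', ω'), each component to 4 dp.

angular accel α = (-0.5956, -1.5571, -0.5667)
new body rate ω' = (0.9404, 0.6443, 0.7433)
q⊗(0,ω) = (-0.6448834, 0.6190526, 0.4611746, 1.1261520)
updated quaternion q' = (0.7940, 0.5456, -0.0273, 0.2669)
p' = p + v·dt = (1.1200, -1.2300, -0.8200)
v + (F/m)dt = (0.1300, 1.3200, -0.1800)

p' = (1.1200, -1.2300, -0.8200)
q' = (0.7940, 0.5456, -0.0273, 0.2669)
v' = (0.1300, 1.3200, -0.1800)
ω' = (0.9404, 0.6443, 0.7433)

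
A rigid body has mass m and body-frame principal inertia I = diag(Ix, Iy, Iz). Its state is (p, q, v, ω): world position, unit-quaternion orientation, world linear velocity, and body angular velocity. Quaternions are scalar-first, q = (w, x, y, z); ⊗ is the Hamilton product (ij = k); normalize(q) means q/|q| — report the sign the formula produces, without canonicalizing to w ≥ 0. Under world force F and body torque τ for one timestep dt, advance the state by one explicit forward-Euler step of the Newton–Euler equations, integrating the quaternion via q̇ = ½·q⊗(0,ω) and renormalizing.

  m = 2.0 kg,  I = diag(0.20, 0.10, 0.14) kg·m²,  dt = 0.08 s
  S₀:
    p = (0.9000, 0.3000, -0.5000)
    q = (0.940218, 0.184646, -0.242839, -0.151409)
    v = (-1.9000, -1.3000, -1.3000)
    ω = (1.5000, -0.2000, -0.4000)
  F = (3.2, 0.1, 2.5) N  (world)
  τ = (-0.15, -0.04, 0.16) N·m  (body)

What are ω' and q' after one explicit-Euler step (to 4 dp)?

ω' = (1.4387, -0.2032, -0.3257)
q' = (0.9230, 0.2433, -0.2560, -0.1531)

angular accel α = (-0.7660, -0.0400, 0.9286)
ω' = ω + α·dt = (1.4387, -0.2032, -0.3257)
q⊗(0,ω) = (-0.3861004, 1.4771808, -0.3412987, -0.0487579)
q + ½dt·q⊗(0,ω), renormalized = (0.9230, 0.2433, -0.2560, -0.1531)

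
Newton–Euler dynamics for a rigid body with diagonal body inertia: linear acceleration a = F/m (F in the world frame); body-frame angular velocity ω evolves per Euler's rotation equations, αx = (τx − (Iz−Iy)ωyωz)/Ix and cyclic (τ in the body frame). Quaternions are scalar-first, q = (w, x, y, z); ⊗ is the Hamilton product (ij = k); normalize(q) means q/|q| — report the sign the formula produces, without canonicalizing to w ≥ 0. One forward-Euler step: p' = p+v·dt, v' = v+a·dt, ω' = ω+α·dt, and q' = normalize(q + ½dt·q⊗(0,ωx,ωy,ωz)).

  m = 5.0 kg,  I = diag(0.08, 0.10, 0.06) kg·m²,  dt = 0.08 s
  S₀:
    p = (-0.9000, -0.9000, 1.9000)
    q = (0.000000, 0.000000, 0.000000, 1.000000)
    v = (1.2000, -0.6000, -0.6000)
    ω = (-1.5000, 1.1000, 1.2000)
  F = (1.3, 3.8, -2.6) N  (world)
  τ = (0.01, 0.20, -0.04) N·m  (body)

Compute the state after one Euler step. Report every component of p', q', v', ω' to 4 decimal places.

p' = p + v·dt = (-0.8040, -0.9480, 1.8520)
new velocity v' = (1.2208, -0.5392, -0.6416)
precession coupling ω×(Iω) = (-0.0528, -0.0360, -0.0330)
α = I⁻¹(τ − ω×Iω) = (0.7850, 2.3600, -0.1167)
ω + α·dt = (-1.4372, 1.2888, 1.1907)
Hamilton product q⊗(0,ω) = (-1.2000000, -1.1000000, -1.5000000, 0.0000000)
q + ½dt·q⊗(0,ω), renormalized = (-0.0478, -0.0438, -0.0598, 0.9961)

p' = (-0.8040, -0.9480, 1.8520)
q' = (-0.0478, -0.0438, -0.0598, 0.9961)
v' = (1.2208, -0.5392, -0.6416)
ω' = (-1.4372, 1.2888, 1.1907)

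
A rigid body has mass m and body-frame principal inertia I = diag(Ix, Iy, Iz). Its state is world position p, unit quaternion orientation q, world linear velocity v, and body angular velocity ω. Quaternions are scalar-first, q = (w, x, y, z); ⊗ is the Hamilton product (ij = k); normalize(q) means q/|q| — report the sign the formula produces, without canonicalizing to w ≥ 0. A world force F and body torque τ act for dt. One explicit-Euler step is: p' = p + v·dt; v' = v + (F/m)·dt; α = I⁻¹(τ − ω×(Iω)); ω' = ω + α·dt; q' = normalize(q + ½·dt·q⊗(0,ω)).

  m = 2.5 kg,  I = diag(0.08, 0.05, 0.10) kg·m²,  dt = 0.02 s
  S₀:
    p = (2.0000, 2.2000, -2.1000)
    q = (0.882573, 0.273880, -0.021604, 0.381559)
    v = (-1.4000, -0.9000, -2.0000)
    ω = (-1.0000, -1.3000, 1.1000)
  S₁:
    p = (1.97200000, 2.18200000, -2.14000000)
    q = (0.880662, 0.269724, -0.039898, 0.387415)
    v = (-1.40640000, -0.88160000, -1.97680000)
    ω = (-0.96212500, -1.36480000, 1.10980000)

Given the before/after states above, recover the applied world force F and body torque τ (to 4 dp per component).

F = (-0.8000, 2.3000, 2.9000)
τ = (0.0800, -0.1400, 0.0100)

ω₁ − ω₀ = (0.03787500, -0.06480000, 0.00980000)
ω₀×(Iω₀) = (-0.0715, 0.0220, -0.0390)
applied torque τ = (0.0800, -0.1400, 0.0100)
Δv = v₁−v₀ = (-0.00640000, 0.01840000, 0.02320000)
applied force F = (-0.8000, 2.3000, 2.9000)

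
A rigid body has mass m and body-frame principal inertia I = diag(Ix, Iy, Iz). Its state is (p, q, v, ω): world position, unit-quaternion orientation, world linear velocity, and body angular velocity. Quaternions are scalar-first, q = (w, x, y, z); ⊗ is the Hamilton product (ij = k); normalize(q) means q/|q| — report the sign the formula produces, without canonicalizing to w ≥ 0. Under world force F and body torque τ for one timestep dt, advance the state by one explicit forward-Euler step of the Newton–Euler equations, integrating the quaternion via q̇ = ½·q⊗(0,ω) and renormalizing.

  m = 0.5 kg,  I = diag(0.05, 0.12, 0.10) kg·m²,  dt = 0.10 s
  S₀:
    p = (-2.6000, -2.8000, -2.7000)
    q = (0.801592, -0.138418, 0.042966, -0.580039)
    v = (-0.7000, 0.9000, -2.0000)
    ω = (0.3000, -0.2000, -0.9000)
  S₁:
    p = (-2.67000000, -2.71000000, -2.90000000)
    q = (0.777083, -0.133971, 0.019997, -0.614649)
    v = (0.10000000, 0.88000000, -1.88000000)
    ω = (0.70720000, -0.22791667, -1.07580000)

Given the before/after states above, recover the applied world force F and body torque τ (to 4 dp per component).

Δω = ω₁−ω₀ = (0.40720000, -0.02791667, -0.17580000)
gyro term ω₀×Iω₀ = (-0.0036, 0.0135, -0.0042)
I·α + gyro = (0.2000, -0.0200, -0.1800)
velocity change Δv = (0.80000000, -0.02000000, 0.12000000)
m·(v₁−v₀)/dt = (4.0000, -0.1000, 0.6000)

F = (4.0000, -0.1000, 0.6000)
τ = (0.2000, -0.0200, -0.1800)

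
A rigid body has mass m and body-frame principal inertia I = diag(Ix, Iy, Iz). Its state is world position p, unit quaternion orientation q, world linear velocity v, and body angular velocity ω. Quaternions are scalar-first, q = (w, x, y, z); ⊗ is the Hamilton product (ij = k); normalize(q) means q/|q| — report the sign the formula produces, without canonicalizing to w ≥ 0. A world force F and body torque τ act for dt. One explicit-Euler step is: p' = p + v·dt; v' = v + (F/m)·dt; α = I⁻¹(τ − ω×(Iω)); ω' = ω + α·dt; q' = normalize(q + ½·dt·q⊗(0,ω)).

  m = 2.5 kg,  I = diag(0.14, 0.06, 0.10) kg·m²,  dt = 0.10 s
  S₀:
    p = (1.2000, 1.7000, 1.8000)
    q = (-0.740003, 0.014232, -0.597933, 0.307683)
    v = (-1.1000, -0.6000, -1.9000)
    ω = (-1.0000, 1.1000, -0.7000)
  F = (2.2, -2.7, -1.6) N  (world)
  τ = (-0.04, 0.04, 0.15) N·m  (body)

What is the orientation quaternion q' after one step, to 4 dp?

Hamilton product q⊗(0,ω) = (0.8873364, 0.8201048, -1.1117239, -0.0642757)
q + ½dt·q⊗(0,ω), renormalized = (-0.6933, 0.0551, -0.6513, 0.3034)

q' = (-0.6933, 0.0551, -0.6513, 0.3034)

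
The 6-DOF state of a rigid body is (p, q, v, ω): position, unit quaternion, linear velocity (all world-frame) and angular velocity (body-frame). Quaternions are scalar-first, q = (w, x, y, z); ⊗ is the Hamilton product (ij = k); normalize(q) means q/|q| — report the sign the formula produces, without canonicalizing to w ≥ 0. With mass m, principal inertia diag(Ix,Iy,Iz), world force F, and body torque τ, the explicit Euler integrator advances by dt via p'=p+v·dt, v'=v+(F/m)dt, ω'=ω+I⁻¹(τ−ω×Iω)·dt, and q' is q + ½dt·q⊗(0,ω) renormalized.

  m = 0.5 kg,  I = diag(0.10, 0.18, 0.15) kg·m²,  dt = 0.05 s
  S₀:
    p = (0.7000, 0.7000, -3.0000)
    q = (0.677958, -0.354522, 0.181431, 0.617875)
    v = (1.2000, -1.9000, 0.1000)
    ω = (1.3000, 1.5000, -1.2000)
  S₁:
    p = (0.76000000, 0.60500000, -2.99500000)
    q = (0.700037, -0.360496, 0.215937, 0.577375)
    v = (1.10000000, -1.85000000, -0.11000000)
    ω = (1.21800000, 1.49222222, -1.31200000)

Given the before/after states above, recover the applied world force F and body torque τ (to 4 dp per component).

ω₁ − ω₀ = (-0.08200000, -0.00777778, -0.11200000)
τ = I·(Δω/dt) + ω₀×(Iω₀) = (-0.1100, 0.0500, -0.1800)
v₁ − v₀ = (-0.10000000, 0.05000000, -0.21000000)
applied force F = (-1.0000, 0.5000, -2.1000)

F = (-1.0000, 0.5000, -2.1000)
τ = (-0.1100, 0.0500, -0.1800)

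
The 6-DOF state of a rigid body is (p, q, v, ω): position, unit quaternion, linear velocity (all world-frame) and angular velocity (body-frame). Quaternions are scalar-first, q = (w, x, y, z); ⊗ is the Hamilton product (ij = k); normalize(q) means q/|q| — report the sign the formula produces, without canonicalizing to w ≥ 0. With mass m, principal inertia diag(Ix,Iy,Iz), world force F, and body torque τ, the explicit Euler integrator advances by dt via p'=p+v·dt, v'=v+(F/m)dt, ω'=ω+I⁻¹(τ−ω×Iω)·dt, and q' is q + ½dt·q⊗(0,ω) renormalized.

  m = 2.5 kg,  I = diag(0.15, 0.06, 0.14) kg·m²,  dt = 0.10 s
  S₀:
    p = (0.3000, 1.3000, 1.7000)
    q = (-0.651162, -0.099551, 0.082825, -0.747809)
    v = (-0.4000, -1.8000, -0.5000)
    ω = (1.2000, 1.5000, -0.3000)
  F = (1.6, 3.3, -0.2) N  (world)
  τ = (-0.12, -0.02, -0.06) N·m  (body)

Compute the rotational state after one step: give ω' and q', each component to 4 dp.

ω' = (1.1440, 1.4727, -0.2271)
q' = (-0.6595, -0.0834, -0.0123, -0.7470)

gyro term ω×Iω = (-0.0360, -0.0036, -0.1620)
α = I⁻¹(τ − ω×Iω) = (-0.5600, -0.2733, 0.7286)
ω' = ω + α·dt = (1.1440, 1.4727, -0.2271)
Hamilton product q⊗(0,ω) = (-0.2291190, 0.3154716, -1.9039791, -0.0533679)
q' = normalize(q + ½dt·q⊗(0,ω)) = (-0.6595, -0.0834, -0.0123, -0.7470)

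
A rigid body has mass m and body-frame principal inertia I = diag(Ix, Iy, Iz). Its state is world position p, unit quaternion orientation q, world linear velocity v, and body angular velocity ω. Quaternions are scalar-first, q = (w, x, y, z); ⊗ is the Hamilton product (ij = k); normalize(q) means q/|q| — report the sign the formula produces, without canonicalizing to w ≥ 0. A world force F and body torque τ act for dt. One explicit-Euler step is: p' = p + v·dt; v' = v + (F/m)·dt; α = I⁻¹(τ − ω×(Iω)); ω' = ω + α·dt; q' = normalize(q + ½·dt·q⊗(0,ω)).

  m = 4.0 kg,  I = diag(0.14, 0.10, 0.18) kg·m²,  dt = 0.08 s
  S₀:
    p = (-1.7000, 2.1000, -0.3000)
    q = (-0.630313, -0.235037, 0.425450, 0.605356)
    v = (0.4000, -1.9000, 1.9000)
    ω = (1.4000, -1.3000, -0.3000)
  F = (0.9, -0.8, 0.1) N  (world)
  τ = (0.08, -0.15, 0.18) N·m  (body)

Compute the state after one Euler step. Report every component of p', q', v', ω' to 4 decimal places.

linear accel F/m = (0.2250, -0.2000, 0.0250)
new position p' = (-1.6680, 1.9480, -0.1480)
v + (F/m)dt = (0.4180, -1.9160, 1.9020)
ω×(Iω) gyroscopic = (0.0312, 0.0168, 0.0728)
α = I⁻¹(τ − ω×Iω) = (0.3486, -1.6680, 0.5956)
ω + α·dt = (1.4279, -1.4334, -0.2524)
q⊗(0,ω) = (1.0637436, -0.2231104, 1.5963942, -0.1009880)
q + ½dt·q⊗(0,ω), renormalized = (-0.5860, -0.2432, 0.4878, 0.5995)

p' = (-1.6680, 1.9480, -0.1480)
q' = (-0.5860, -0.2432, 0.4878, 0.5995)
v' = (0.4180, -1.9160, 1.9020)
ω' = (1.4279, -1.4334, -0.2524)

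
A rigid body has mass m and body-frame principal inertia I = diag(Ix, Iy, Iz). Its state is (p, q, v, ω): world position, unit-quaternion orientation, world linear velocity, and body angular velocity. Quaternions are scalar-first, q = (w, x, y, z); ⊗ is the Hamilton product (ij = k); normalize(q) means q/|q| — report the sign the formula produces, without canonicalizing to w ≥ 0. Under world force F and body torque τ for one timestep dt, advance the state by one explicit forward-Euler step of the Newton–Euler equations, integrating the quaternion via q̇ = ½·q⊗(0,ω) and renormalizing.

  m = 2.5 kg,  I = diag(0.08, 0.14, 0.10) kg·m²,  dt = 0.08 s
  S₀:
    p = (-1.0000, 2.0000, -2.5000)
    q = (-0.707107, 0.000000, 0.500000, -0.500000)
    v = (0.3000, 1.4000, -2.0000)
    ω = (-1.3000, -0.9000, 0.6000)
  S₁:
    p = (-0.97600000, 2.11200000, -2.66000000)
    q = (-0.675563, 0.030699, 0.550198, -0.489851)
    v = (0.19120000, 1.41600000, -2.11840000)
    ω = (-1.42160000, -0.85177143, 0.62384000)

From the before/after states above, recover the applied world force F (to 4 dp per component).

Δv = v₁−v₀ = (-0.10880000, 0.01600000, -0.11840000)
applied force F = (-3.4000, 0.5000, -3.7000)

F = (-3.4000, 0.5000, -3.7000)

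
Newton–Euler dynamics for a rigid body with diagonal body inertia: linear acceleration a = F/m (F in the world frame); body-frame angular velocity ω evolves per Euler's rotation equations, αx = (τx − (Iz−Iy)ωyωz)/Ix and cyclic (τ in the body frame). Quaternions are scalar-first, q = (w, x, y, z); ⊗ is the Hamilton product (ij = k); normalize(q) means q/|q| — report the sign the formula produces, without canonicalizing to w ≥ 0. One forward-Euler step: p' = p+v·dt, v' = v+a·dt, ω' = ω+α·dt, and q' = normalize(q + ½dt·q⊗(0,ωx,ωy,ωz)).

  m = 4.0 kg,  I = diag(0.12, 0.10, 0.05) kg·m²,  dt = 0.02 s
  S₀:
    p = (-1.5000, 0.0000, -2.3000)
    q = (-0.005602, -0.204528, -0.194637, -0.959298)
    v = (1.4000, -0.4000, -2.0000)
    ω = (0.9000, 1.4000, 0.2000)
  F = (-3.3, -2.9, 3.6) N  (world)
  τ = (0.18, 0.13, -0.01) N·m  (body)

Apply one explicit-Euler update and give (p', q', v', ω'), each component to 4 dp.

angular accel α = (1.6167, 1.1740, 0.3040)
ω' = ω + α·dt = (0.9323, 1.4235, 0.2061)
Hamilton product q⊗(0,ω) = (0.6484266, 1.2990480, -0.8303054, -0.1122863)
updated quaternion q' = (0.0009, -0.1915, -0.2029, -0.9603)
a = (-0.8250, -0.7250, 0.9000)
p' = p + v·dt = (-1.4720, -0.0080, -2.3400)
new velocity v' = (1.3835, -0.4145, -1.9820)

p' = (-1.4720, -0.0080, -2.3400)
q' = (0.0009, -0.1915, -0.2029, -0.9603)
v' = (1.3835, -0.4145, -1.9820)
ω' = (0.9323, 1.4235, 0.2061)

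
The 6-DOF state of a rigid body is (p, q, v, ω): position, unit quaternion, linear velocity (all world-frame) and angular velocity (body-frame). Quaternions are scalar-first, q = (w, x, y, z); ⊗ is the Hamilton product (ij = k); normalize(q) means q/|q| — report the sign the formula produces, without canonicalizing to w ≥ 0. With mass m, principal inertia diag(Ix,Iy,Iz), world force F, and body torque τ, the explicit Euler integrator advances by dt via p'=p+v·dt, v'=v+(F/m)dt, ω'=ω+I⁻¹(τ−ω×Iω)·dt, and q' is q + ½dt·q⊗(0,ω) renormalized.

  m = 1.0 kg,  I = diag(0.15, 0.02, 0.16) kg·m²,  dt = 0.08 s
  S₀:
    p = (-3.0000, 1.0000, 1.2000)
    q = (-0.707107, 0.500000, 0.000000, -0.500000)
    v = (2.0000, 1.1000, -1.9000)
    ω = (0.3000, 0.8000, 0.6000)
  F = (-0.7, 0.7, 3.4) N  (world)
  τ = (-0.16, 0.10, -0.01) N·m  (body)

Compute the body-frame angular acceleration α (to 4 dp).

α = (-1.5147, 5.0900, 0.1325)

ω×(Iω) gyroscopic = (0.0672, -0.0018, -0.0312)
α = I⁻¹(τ − ω×Iω) = (-1.5147, 5.0900, 0.1325)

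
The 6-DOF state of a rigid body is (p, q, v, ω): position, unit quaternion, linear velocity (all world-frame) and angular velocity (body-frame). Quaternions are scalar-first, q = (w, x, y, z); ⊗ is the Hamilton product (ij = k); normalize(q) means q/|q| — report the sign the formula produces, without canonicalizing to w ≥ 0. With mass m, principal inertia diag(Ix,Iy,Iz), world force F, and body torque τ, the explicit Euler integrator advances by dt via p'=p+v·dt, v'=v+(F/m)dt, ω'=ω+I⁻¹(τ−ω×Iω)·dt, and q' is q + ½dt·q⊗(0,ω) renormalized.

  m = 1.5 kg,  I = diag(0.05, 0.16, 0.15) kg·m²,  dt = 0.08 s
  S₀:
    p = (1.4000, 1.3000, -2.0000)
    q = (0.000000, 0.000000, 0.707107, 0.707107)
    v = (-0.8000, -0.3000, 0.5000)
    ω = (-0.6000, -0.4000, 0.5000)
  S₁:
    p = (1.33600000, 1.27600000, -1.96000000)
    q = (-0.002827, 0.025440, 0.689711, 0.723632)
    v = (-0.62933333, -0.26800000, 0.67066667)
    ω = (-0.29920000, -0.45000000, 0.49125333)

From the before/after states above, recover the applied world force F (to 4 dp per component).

F = (3.2000, 0.6000, 3.2000)

v₁ − v₀ = (0.17066667, 0.03200000, 0.17066667)
m·(v₁−v₀)/dt = (3.2000, 0.6000, 3.2000)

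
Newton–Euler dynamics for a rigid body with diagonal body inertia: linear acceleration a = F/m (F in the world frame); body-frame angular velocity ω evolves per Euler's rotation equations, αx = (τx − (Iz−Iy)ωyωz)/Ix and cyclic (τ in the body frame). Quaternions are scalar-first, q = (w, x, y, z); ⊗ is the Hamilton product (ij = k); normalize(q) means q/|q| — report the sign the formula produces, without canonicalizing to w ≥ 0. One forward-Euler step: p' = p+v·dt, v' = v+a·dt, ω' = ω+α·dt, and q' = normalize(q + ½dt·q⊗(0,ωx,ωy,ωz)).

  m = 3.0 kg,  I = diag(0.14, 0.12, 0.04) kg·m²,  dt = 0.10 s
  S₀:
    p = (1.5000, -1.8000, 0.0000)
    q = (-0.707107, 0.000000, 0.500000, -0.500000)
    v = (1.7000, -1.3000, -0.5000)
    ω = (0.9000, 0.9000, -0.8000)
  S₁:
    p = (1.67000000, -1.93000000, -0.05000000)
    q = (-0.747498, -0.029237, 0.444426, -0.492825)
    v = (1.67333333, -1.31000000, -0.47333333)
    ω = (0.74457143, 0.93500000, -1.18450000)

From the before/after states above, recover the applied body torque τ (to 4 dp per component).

τ = (-0.1600, -0.0300, -0.1700)

ω₁ − ω₀ = (-0.15542857, 0.03500000, -0.38450000)
applied torque τ = (-0.1600, -0.0300, -0.1700)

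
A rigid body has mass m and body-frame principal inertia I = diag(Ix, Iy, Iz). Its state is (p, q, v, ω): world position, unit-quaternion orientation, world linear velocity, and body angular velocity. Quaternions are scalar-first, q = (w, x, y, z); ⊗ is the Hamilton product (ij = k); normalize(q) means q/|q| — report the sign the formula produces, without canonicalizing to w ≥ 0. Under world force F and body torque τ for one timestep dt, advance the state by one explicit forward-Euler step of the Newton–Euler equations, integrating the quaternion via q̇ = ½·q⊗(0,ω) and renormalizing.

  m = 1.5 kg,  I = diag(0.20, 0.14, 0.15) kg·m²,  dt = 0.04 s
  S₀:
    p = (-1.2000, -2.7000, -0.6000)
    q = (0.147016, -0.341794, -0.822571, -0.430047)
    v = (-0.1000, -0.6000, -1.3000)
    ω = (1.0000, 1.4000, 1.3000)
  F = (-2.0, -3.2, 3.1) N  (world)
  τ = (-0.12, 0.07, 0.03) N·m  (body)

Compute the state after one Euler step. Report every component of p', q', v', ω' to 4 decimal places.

p' = p + v·dt = (-1.2040, -2.7240, -0.6520)
v' = v + a·dt = (-0.1533, -0.6853, -1.2173)
precession coupling ω×(Iω) = (0.0182, 0.0650, -0.0840)
(τ − ω×Iω)/I = (-0.6910, 0.0357, 0.7600)
new body rate ω' = (0.9724, 1.4014, 1.3304)
2q̇ = q⊗(0,ω) = (2.0524545, -0.3202605, 0.2201076, 0.5351802)
updated quaternion q' = (0.1879, -0.3479, -0.8174, -0.4190)

p' = (-1.2040, -2.7240, -0.6520)
q' = (0.1879, -0.3479, -0.8174, -0.4190)
v' = (-0.1533, -0.6853, -1.2173)
ω' = (0.9724, 1.4014, 1.3304)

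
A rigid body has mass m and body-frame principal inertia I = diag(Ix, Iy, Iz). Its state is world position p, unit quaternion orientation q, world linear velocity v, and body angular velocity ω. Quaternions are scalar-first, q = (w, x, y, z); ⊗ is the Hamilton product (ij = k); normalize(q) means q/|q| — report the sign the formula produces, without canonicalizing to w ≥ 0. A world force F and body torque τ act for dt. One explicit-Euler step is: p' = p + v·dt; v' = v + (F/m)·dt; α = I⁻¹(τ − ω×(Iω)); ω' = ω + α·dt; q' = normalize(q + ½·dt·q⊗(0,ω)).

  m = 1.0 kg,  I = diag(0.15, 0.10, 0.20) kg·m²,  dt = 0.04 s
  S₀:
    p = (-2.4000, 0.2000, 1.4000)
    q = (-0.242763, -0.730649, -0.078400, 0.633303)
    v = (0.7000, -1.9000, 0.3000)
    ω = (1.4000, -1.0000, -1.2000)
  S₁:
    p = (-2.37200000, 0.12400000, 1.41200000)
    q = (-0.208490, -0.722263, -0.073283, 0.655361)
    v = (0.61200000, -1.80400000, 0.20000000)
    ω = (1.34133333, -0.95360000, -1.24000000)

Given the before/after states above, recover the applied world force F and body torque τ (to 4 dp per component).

Δω = ω₁−ω₀ = (-0.05866667, 0.04640000, -0.04000000)
precession coupling = (0.1200, 0.0840, 0.0700)
applied torque τ = (-0.1000, 0.2000, -0.1300)
Δv = v₁−v₀ = (-0.08800000, 0.09600000, -0.10000000)
m·(v₁−v₀)/dt = (-2.2000, 2.4000, -2.5000)

F = (-2.2000, 2.4000, -2.5000)
τ = (-0.1000, 0.2000, -0.1300)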